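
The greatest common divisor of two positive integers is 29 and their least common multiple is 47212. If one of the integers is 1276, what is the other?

1073

For two integers, gcd × lcm = product, so the other is (29 × 47212) / 1276 = 1369148 / 1276 = 1073.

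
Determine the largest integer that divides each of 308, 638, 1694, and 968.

22

308 = 2^2 × 7 × 11
638 = 2 × 11 × 29
1694 = 2 × 7 × 11^2
968 = 2^3 × 11^2
gcd(308, 638, 1694, 968) = 2 × 11 = 22.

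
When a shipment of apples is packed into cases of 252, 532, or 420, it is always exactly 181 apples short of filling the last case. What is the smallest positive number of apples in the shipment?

23759

Being 181 short of a full case of size k means N ≡ −181 (mod k), i.e. N + 181 is a multiple of each size.
252 = 2^2 × 3^2 × 7
532 = 2^2 × 7 × 19
420 = 2^2 × 3 × 5 × 7
LCM(252, 532, 420) = 2^2 × 3^2 × 5 × 7 × 19 = 23940.
Smallest positive N is 23940 − 181 = 23759.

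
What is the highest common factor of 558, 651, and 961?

558 = 2 × 3^2 × 31
651 = 3 × 7 × 31
961 = 31^2
gcd(558, 651, 961) = 31.

31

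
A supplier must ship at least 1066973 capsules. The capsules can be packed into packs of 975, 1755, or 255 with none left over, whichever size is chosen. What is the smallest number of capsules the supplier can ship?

1193400

The number of capsules must be a common multiple of 975, 1755, and 255, so a multiple of their LCM.
975 = 3 × 5^2 × 13
1755 = 3^3 × 5 × 13
255 = 3 × 5 × 17
LCM(975, 1755, 255) = 3^3 × 5^2 × 13 × 17 = 149175.
Smallest multiple of 149175 that is ≥ 1066973: ⌈1066973/149175⌉ × 149175 = 8 × 149175 = 1193400.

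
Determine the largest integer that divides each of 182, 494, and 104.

26

182 = 2 × 7 × 13
494 = 2 × 13 × 19
104 = 2^3 × 13
gcd(182, 494, 104) = 2 × 13 = 26.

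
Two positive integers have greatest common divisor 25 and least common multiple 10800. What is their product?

270000

For any two positive integers, gcd × lcm = product = 25 × 10800 = 270000.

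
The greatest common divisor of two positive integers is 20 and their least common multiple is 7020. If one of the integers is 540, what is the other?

260

For two integers, gcd × lcm = product, so the other is (20 × 7020) / 540 = 140400 / 540 = 260.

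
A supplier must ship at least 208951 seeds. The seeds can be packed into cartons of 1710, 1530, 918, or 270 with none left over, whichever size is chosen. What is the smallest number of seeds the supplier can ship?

261630

The number of seeds must be a common multiple of 1710, 1530, 918, and 270, so a multiple of their LCM.
1710 = 2 × 3^2 × 5 × 19
1530 = 2 × 3^2 × 5 × 17
918 = 2 × 3^3 × 17
270 = 2 × 3^3 × 5
LCM(1710, 1530, 918, 270) = 2 × 3^3 × 5 × 17 × 19 = 87210.
Smallest multiple of 87210 that is ≥ 208951: ⌈208951/87210⌉ × 87210 = 3 × 87210 = 261630.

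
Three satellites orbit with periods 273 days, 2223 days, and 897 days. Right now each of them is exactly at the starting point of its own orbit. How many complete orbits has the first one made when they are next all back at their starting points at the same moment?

1311 orbits

They are all back at their starting positions together after one LCM of the periods.
273 = 3 × 7 × 13
2223 = 3^2 × 13 × 19
897 = 3 × 13 × 23
LCM(273, 2223, 897) = 3^2 × 7 × 13 × 19 × 23 = 357903.
Orbits for period 273: 357903 / 273 = 1311.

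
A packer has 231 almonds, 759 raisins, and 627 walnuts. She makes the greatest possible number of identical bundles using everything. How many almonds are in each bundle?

Number of bundles = gcd(231, 759, 627).
231 = 3 × 7 × 11
759 = 3 × 11 × 23
627 = 3 × 11 × 19
gcd(231, 759, 627) = 3 × 11 = 33.
almonds per bundle = 231 / 33 = 7.

7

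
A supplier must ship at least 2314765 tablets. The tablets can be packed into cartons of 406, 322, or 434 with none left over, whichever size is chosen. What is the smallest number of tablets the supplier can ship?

2315824

The number of tablets must be a common multiple of 406, 322, and 434, so a multiple of their LCM.
406 = 2 × 7 × 29
322 = 2 × 7 × 23
434 = 2 × 7 × 31
LCM(406, 322, 434) = 2 × 7 × 23 × 29 × 31 = 289478.
Smallest multiple of 289478 that is ≥ 2314765: ⌈2314765/289478⌉ × 289478 = 8 × 289478 = 2315824.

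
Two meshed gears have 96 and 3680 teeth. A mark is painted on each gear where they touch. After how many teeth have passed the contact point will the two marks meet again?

They coincide at every common multiple of the periods; the first is the LCM.
96 = 2^5 × 3
3680 = 2^5 × 5 × 23
LCM(96, 3680) = 2^5 × 3 × 5 × 23 = 11040.

11040 teeth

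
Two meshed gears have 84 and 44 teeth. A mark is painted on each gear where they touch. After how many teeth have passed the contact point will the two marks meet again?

We need the least common multiple of the intervals.
84 = 2^2 × 3 × 7
44 = 2^2 × 11
LCM(84, 44) = 2^2 × 3 × 7 × 11 = 924.

924 teeth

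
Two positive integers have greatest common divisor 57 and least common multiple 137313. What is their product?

7826841

For any two positive integers, gcd × lcm = product = 57 × 137313 = 7826841.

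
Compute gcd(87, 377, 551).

29

87 = 3 × 29
377 = 13 × 29
551 = 19 × 29
gcd(87, 377, 551) = 29.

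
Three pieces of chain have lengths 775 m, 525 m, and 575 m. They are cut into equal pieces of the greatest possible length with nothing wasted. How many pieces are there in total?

75

Piece length = gcd(775, 525, 575).
775 = 5^2 × 31
525 = 3 × 5^2 × 7
575 = 5^2 × 23
gcd(775, 525, 575) = 5^2 = 25.
Total pieces = 775/25 + 525/25 + 575/25 = 31 + 21 + 23 = 75.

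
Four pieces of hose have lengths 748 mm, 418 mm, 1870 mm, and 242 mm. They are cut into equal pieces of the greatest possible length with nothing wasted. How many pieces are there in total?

Piece length = gcd(748, 418, 1870, 242).
748 = 2^2 × 11 × 17
418 = 2 × 11 × 19
1870 = 2 × 5 × 11 × 17
242 = 2 × 11^2
gcd(748, 418, 1870, 242) = 2 × 11 = 22.
Total pieces = 748/22 + 418/22 + 1870/22 + 242/22 = 34 + 19 + 85 + 11 = 149.

149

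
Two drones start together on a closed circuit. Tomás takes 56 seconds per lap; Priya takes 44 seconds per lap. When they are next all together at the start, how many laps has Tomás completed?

11 laps

The first common completion time is the LCM of the periods.
56 = 2^3 × 7
44 = 2^2 × 11
LCM(56, 44) = 2^3 × 7 × 11 = 616.
Laps for period 56: 616 / 56 = 11.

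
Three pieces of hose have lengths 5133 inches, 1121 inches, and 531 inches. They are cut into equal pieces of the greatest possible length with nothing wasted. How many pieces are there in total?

115

Piece length = gcd(5133, 1121, 531).
5133 = 3 × 29 × 59
1121 = 19 × 59
531 = 3^2 × 59
gcd(5133, 1121, 531) = 59.
Total pieces = 5133/59 + 1121/59 + 531/59 = 87 + 19 + 9 = 115.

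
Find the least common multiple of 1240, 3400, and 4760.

1240 = 2^3 × 5 × 31
3400 = 2^3 × 5^2 × 17
4760 = 2^3 × 5 × 7 × 17
LCM(1240, 3400, 4760) = 2^3 × 5^2 × 7 × 17 × 31 = 737800.

737800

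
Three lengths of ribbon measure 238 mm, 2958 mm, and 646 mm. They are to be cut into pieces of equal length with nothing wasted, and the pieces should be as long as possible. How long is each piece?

34 mm

The greatest length dividing all of 238, 2958, and 646 is their gcd.
238 = 2 × 7 × 17
2958 = 2 × 3 × 17 × 29
646 = 2 × 17 × 19
gcd(238, 2958, 646) = 2 × 17 = 34.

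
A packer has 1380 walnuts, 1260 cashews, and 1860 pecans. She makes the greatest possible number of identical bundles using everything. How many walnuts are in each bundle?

Number of bundles = gcd(1380, 1260, 1860).
1380 = 2^2 × 3 × 5 × 23
1260 = 2^2 × 3^2 × 5 × 7
1860 = 2^2 × 3 × 5 × 31
gcd(1380, 1260, 1860) = 2^2 × 3 × 5 = 60.
walnuts per bundle = 1380 / 60 = 23.

23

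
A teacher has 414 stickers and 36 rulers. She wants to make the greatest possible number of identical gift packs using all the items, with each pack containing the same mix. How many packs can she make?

18 packs

The pack count must divide each quantity, so the greatest is gcd(414, 36).
414 = 2 × 3^2 × 23
36 = 2^2 × 3^2
gcd(414, 36) = 2 × 3^2 = 18.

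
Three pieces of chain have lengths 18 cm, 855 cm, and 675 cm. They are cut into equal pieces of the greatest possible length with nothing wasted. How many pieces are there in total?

Piece length = gcd(18, 855, 675).
18 = 2 × 3^2
855 = 3^2 × 5 × 19
675 = 3^3 × 5^2
gcd(18, 855, 675) = 3^2 = 9.
Total pieces = 18/9 + 855/9 + 675/9 = 2 + 95 + 75 = 172.

172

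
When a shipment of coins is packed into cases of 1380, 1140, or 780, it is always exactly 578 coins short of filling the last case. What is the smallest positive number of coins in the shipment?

Being 578 short of a full case of size k means N ≡ −578 (mod k), i.e. N + 578 is a multiple of each size.
1380 = 2^2 × 3 × 5 × 23
1140 = 2^2 × 3 × 5 × 19
780 = 2^2 × 3 × 5 × 13
LCM(1380, 1140, 780) = 2^2 × 3 × 5 × 13 × 19 × 23 = 340860.
Smallest positive N is 340860 − 578 = 340282.

340282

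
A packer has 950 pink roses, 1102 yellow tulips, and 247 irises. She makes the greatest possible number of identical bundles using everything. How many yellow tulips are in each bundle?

58

Number of bundles = gcd(950, 1102, 247).
950 = 2 × 5^2 × 19
1102 = 2 × 19 × 29
247 = 13 × 19
gcd(950, 1102, 247) = 19.
yellow tulips per bundle = 1102 / 19 = 58.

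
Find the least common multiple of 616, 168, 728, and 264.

616 = 2^3 × 7 × 11
168 = 2^3 × 3 × 7
728 = 2^3 × 7 × 13
264 = 2^3 × 3 × 11
LCM(616, 168, 728, 264) = 2^3 × 3 × 7 × 11 × 13 = 24024.

24024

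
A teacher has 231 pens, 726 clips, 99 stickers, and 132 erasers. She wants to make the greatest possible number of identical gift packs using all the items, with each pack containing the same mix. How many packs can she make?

33 packs

The pack count must divide each quantity, so the greatest is gcd(231, 726, 99, 132).
231 = 3 × 7 × 11
726 = 2 × 3 × 11^2
99 = 3^2 × 11
132 = 2^2 × 3 × 11
gcd(231, 726, 99, 132) = 3 × 11 = 33.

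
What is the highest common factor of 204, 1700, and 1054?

34

204 = 2^2 × 3 × 17
1700 = 2^2 × 5^2 × 17
1054 = 2 × 17 × 31
gcd(204, 1700, 1054) = 2 × 17 = 34.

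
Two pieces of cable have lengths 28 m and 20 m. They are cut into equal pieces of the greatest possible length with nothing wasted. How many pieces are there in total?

Piece length = gcd(28, 20).
28 = 2^2 × 7
20 = 2^2 × 5
gcd(28, 20) = 2^2 = 4.
Total pieces = 28/4 + 20/4 = 7 + 5 = 12.

12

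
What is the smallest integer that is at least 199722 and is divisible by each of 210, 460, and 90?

202860

The integer must be a common multiple of 210, 460, and 90, so a multiple of their LCM.
210 = 2 × 3 × 5 × 7
460 = 2^2 × 5 × 23
90 = 2 × 3^2 × 5
LCM(210, 460, 90) = 2^2 × 3^2 × 5 × 7 × 23 = 28980.
Smallest multiple of 28980 that is ≥ 199722: ⌈199722/28980⌉ × 28980 = 7 × 28980 = 202860.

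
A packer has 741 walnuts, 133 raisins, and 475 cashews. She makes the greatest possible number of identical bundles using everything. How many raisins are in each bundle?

Number of bundles = gcd(741, 133, 475).
741 = 3 × 13 × 19
133 = 7 × 19
475 = 5^2 × 19
gcd(741, 133, 475) = 19.
raisins per bundle = 133 / 19 = 7.

7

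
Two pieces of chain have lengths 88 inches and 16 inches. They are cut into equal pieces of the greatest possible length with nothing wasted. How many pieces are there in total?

Piece length = gcd(88, 16).
88 = 2^3 × 11
16 = 2^4
gcd(88, 16) = 2^3 = 8.
Total pieces = 88/8 + 16/8 = 11 + 2 = 13.

13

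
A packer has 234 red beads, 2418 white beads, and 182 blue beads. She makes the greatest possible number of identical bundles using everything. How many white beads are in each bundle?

Number of bundles = gcd(234, 2418, 182).
234 = 2 × 3^2 × 13
2418 = 2 × 3 × 13 × 31
182 = 2 × 7 × 13
gcd(234, 2418, 182) = 2 × 13 = 26.
white beads per bundle = 2418 / 26 = 93.

93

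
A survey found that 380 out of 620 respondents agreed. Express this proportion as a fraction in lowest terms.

380 = 2^2 × 5 × 19
620 = 2^2 × 5 × 31
gcd(380, 620) = 2^2 × 5 = 20.
Divide numerator and denominator by 20: 380/620 = 19/31.

19/31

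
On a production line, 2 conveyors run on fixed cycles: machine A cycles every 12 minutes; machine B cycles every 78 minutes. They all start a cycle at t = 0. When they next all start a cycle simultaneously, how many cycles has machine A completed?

They are all back at their starting positions together after one LCM of the periods.
12 = 2^2 × 3
78 = 2 × 3 × 13
LCM(12, 78) = 2^2 × 3 × 13 = 156.
Cycles for period 12: 156 / 12 = 13.

13 cycles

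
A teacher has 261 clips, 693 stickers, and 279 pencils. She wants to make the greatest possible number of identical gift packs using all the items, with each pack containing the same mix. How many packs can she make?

9 packs

The pack count must divide each quantity, so the greatest is gcd(261, 693, 279).
261 = 3^2 × 29
693 = 3^2 × 7 × 11
279 = 3^2 × 31
gcd(261, 693, 279) = 3^2 = 9.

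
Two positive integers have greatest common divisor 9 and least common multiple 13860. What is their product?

For any two positive integers, gcd × lcm = product = 9 × 13860 = 124740.

124740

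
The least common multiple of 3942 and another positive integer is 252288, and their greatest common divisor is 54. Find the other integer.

gcd × lcm = product of the two integers, so the other integer is (54 × 252288) / 3942 = 3456.

3456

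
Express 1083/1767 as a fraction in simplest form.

1083 = 3 × 19^2
1767 = 3 × 19 × 31
gcd(1083, 1767) = 3 × 19 = 57.
Divide numerator and denominator by 57: 1083/1767 = 19/31.

19/31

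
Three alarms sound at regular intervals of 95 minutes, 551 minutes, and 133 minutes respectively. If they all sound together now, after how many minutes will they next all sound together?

19285 minutes

The first simultaneous occurrence is after LCM of the individual periods.
95 = 5 × 19
551 = 19 × 29
133 = 7 × 19
LCM(95, 551, 133) = 5 × 7 × 19 × 29 = 19285.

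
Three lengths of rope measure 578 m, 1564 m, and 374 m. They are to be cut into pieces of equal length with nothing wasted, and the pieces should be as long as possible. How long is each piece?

Each piece length must divide every original length, so the longest possible is gcd(578, 1564, 374).
578 = 2 × 17^2
1564 = 2^2 × 17 × 23
374 = 2 × 11 × 17
gcd(578, 1564, 374) = 2 × 17 = 34.

34 m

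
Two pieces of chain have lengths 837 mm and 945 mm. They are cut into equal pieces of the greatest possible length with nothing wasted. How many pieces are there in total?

Piece length = gcd(837, 945).
837 = 3^3 × 31
945 = 3^3 × 5 × 7
gcd(837, 945) = 3^3 = 27.
Total pieces = 837/27 + 945/27 = 31 + 35 = 66.

66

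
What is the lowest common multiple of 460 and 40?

460 = 2^2 × 5 × 23
40 = 2^3 × 5
LCM(460, 40) = 2^3 × 5 × 23 = 920.

920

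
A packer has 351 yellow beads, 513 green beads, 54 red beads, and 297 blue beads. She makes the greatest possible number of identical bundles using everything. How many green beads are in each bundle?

19

Number of bundles = gcd(351, 513, 54, 297).
351 = 3^3 × 13
513 = 3^3 × 19
54 = 2 × 3^3
297 = 3^3 × 11
gcd(351, 513, 54, 297) = 3^3 = 27.
green beads per bundle = 513 / 27 = 19.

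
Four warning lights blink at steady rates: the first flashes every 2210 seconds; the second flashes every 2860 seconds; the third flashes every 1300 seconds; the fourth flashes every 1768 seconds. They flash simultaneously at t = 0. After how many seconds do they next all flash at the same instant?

They coincide at every common multiple of the periods; the first is the LCM.
2210 = 2 × 5 × 13 × 17
2860 = 2^2 × 5 × 11 × 13
1300 = 2^2 × 5^2 × 13
1768 = 2^3 × 13 × 17
LCM(2210, 2860, 1300, 1768) = 2^3 × 5^2 × 11 × 13 × 17 = 486200.

486200 seconds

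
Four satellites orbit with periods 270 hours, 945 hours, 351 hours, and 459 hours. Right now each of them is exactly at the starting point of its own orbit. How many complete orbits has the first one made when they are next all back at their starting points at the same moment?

1547 orbits

The first common completion time is the LCM of the periods.
270 = 2 × 3^3 × 5
945 = 3^3 × 5 × 7
351 = 3^3 × 13
459 = 3^3 × 17
LCM(270, 945, 351, 459) = 2 × 3^3 × 5 × 7 × 13 × 17 = 417690.
Orbits for period 270: 417690 / 270 = 1547.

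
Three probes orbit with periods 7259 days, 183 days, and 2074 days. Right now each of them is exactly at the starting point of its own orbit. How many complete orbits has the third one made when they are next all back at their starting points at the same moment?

21 orbits

They are all back at their starting positions together after one LCM of the periods.
7259 = 7 × 17 × 61
183 = 3 × 61
2074 = 2 × 17 × 61
LCM(7259, 183, 2074) = 2 × 3 × 7 × 17 × 61 = 43554.
Orbits for period 2074: 43554 / 2074 = 21.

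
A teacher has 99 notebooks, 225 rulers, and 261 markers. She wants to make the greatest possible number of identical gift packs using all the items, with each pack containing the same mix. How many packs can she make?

The pack count must divide each quantity, so the greatest is gcd(99, 225, 261).
99 = 3^2 × 11
225 = 3^2 × 5^2
261 = 3^2 × 29
gcd(99, 225, 261) = 3^2 = 9.

9 packs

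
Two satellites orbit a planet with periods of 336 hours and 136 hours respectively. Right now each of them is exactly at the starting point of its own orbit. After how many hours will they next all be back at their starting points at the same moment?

5712 hours

They coincide at every common multiple of the periods; the first is the LCM.
336 = 2^4 × 3 × 7
136 = 2^3 × 17
LCM(336, 136) = 2^4 × 3 × 7 × 17 = 5712.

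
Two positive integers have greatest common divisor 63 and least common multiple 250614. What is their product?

15788682

For any two positive integers, gcd × lcm = product = 63 × 250614 = 15788682.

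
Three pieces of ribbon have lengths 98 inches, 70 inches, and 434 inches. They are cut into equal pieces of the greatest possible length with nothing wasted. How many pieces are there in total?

Piece length = gcd(98, 70, 434).
98 = 2 × 7^2
70 = 2 × 5 × 7
434 = 2 × 7 × 31
gcd(98, 70, 434) = 2 × 7 = 14.
Total pieces = 98/14 + 70/14 + 434/14 = 7 + 5 + 31 = 43.

43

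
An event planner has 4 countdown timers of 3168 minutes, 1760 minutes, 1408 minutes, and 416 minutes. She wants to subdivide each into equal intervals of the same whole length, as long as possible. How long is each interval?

32 minutes

The interval must divide each timer length; the longest such is the gcd.
3168 = 2^5 × 3^2 × 11
1760 = 2^5 × 5 × 11
1408 = 2^7 × 11
416 = 2^5 × 13
gcd(3168, 1760, 1408, 416) = 2^5 = 32.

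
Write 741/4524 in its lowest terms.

741 = 3 × 13 × 19
4524 = 2^2 × 3 × 13 × 29
gcd(741, 4524) = 3 × 13 = 39.
Divide numerator and denominator by 39: 741/4524 = 19/116.

19/116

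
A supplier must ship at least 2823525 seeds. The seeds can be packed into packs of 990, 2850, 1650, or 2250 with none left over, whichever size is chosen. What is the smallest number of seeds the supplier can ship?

The number of seeds must be a common multiple of 990, 2850, 1650, and 2250, so a multiple of their LCM.
990 = 2 × 3^2 × 5 × 11
2850 = 2 × 3 × 5^2 × 19
1650 = 2 × 3 × 5^2 × 11
2250 = 2 × 3^2 × 5^3
LCM(990, 2850, 1650, 2250) = 2 × 3^2 × 5^3 × 11 × 19 = 470250.
Smallest multiple of 470250 that is ≥ 2823525: ⌈2823525/470250⌉ × 470250 = 7 × 470250 = 3291750.

3291750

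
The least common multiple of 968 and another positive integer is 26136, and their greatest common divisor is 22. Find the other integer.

594

gcd × lcm = product of the two integers, so the other integer is (22 × 26136) / 968 = 594.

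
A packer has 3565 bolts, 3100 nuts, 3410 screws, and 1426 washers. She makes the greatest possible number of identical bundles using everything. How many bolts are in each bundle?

Number of bundles = gcd(3565, 3100, 3410, 1426).
3565 = 5 × 23 × 31
3100 = 2^2 × 5^2 × 31
3410 = 2 × 5 × 11 × 31
1426 = 2 × 23 × 31
gcd(3565, 3100, 3410, 1426) = 31.
bolts per bundle = 3565 / 31 = 115.

115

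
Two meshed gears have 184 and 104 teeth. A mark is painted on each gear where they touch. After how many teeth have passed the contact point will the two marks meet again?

2392 teeth

We need the least common multiple of the intervals.
184 = 2^3 × 23
104 = 2^3 × 13
LCM(184, 104) = 2^3 × 13 × 23 = 2392.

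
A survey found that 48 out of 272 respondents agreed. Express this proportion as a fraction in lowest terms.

3/17

48 = 2^4 × 3
272 = 2^4 × 17
gcd(48, 272) = 2^4 = 16.
Divide numerator and denominator by 16: 48/272 = 3/17.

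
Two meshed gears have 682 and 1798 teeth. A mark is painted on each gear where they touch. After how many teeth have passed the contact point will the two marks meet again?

19778 teeth

The first simultaneous occurrence is after LCM of the individual periods.
682 = 2 × 11 × 31
1798 = 2 × 29 × 31
LCM(682, 1798) = 2 × 11 × 29 × 31 = 19778.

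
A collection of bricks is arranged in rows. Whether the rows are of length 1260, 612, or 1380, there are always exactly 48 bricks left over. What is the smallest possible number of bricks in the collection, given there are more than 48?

N − 48 must be a common multiple of 1260, 612, and 1380.
1260 = 2^2 × 3^2 × 5 × 7
612 = 2^2 × 3^2 × 17
1380 = 2^2 × 3 × 5 × 23
LCM(1260, 612, 1380) = 2^2 × 3^2 × 5 × 7 × 17 × 23 = 492660.
Smallest N > 48 is LCM + 48 = 492660 + 48 = 492708.

492708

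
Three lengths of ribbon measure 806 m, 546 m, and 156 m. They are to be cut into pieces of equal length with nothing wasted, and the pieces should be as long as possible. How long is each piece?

26 m

Each piece length must divide every original length, so the longest possible is gcd(806, 546, 156).
806 = 2 × 13 × 31
546 = 2 × 3 × 7 × 13
156 = 2^2 × 3 × 13
gcd(806, 546, 156) = 2 × 13 = 26.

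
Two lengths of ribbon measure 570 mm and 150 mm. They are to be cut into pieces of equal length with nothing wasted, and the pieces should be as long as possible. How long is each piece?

The greatest length dividing all of 570 and 150 is their gcd.
570 = 2 × 3 × 5 × 19
150 = 2 × 3 × 5^2
gcd(570, 150) = 2 × 3 × 5 = 30.

30 mm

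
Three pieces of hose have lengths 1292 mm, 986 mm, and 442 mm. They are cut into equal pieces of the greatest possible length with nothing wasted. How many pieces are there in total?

Piece length = gcd(1292, 986, 442).
1292 = 2^2 × 17 × 19
986 = 2 × 17 × 29
442 = 2 × 13 × 17
gcd(1292, 986, 442) = 2 × 17 = 34.
Total pieces = 1292/34 + 986/34 + 442/34 = 38 + 29 + 13 = 80.

80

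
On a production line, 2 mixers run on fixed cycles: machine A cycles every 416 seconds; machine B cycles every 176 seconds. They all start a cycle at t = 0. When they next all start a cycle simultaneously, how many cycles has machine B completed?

They are all back at their starting positions together after one LCM of the periods.
416 = 2^5 × 13
176 = 2^4 × 11
LCM(416, 176) = 2^5 × 11 × 13 = 4576.
Cycles for period 176: 4576 / 176 = 26.

26 cycles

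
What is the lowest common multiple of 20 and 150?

20 = 2^2 × 5
150 = 2 × 3 × 5^2
LCM(20, 150) = 2^2 × 3 × 5^2 = 300.

300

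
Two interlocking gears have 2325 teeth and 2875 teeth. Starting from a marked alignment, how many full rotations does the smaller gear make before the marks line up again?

They are all back at their starting positions together after one LCM of the periods.
2325 = 3 × 5^2 × 31
2875 = 5^3 × 23
LCM(2325, 2875) = 3 × 5^3 × 23 × 31 = 267375.
Rotations for period 2325: 267375 / 2325 = 115.

115 rotations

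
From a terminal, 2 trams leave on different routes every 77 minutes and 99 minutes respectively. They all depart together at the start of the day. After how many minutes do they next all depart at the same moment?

They coincide at every common multiple of the periods; the first is the LCM.
77 = 7 × 11
99 = 3^2 × 11
LCM(77, 99) = 3^2 × 7 × 11 = 693.

693 minutes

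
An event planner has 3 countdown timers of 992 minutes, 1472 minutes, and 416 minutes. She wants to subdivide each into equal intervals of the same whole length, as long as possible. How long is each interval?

32 minutes

The interval must divide each timer length; the longest such is the gcd.
992 = 2^5 × 31
1472 = 2^6 × 23
416 = 2^5 × 13
gcd(992, 1472, 416) = 2^5 = 32.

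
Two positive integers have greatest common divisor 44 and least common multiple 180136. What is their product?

7925984

For any two positive integers, gcd × lcm = product = 44 × 180136 = 7925984.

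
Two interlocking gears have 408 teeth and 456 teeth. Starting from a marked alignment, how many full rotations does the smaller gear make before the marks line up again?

They are all back at their starting positions together after one LCM of the periods.
408 = 2^3 × 3 × 17
456 = 2^3 × 3 × 19
LCM(408, 456) = 2^3 × 3 × 17 × 19 = 7752.
Rotations for period 408: 7752 / 408 = 19.

19 rotations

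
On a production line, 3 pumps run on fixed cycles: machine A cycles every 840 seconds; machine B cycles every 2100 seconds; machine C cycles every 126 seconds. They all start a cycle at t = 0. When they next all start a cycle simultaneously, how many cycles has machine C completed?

All finish a whole number of cycles simultaneously at t = LCM of the periods.
840 = 2^3 × 3 × 5 × 7
2100 = 2^2 × 3 × 5^2 × 7
126 = 2 × 3^2 × 7
LCM(840, 2100, 126) = 2^3 × 3^2 × 5^2 × 7 = 12600.
Cycles for period 126: 12600 / 126 = 100.

100 cycles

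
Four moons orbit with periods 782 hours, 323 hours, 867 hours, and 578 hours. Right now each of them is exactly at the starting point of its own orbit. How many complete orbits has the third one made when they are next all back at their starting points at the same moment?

The first common completion time is the LCM of the periods.
782 = 2 × 17 × 23
323 = 17 × 19
867 = 3 × 17^2
578 = 2 × 17^2
LCM(782, 323, 867, 578) = 2 × 3 × 17^2 × 19 × 23 = 757758.
Orbits for period 867: 757758 / 867 = 874.

874 orbits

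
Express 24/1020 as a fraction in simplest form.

2/85

24 = 2^3 × 3
1020 = 2^2 × 3 × 5 × 17
gcd(24, 1020) = 2^2 × 3 = 12.
Divide numerator and denominator by 12: 24/1020 = 2/85.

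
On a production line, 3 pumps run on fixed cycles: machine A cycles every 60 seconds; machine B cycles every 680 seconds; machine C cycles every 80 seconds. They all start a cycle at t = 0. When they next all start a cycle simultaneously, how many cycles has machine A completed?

68 cycles

All finish a whole number of cycles simultaneously at t = LCM of the periods.
60 = 2^2 × 3 × 5
680 = 2^3 × 5 × 17
80 = 2^4 × 5
LCM(60, 680, 80) = 2^4 × 3 × 5 × 17 = 4080.
Cycles for period 60: 4080 / 60 = 68.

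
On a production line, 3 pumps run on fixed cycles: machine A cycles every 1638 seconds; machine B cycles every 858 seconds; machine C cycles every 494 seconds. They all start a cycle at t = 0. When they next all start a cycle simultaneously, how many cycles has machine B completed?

The first common completion time is the LCM of the periods.
1638 = 2 × 3^2 × 7 × 13
858 = 2 × 3 × 11 × 13
494 = 2 × 13 × 19
LCM(1638, 858, 494) = 2 × 3^2 × 7 × 11 × 13 × 19 = 342342.
Cycles for period 858: 342342 / 858 = 399.

399 cycles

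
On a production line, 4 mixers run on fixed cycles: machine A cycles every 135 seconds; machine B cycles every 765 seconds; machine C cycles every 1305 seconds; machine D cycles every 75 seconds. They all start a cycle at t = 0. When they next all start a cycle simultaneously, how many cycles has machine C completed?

They are all back at their starting positions together after one LCM of the periods.
135 = 3^3 × 5
765 = 3^2 × 5 × 17
1305 = 3^2 × 5 × 29
75 = 3 × 5^2
LCM(135, 765, 1305, 75) = 3^3 × 5^2 × 17 × 29 = 332775.
Cycles for period 1305: 332775 / 1305 = 255.

255 cycles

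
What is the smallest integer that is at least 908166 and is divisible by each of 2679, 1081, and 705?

924255

The integer must be a common multiple of 2679, 1081, and 705, so a multiple of their LCM.
2679 = 3 × 19 × 47
1081 = 23 × 47
705 = 3 × 5 × 47
LCM(2679, 1081, 705) = 3 × 5 × 19 × 23 × 47 = 308085.
Smallest multiple of 308085 that is ≥ 908166: ⌈908166/308085⌉ × 308085 = 3 × 308085 = 924255.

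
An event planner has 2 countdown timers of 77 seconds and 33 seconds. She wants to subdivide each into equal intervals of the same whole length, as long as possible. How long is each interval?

11 seconds

The interval must divide each timer length; the longest such is the gcd.
77 = 7 × 11
33 = 3 × 11
gcd(77, 33) = 11.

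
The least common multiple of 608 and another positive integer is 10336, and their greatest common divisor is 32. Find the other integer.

gcd × lcm = product of the two integers, so the other integer is (32 × 10336) / 608 = 544.

544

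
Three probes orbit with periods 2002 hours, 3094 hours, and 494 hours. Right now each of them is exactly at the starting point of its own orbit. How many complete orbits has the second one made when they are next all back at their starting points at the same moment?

All finish a whole number of cycles simultaneously at t = LCM of the periods.
2002 = 2 × 7 × 11 × 13
3094 = 2 × 7 × 13 × 17
494 = 2 × 13 × 19
LCM(2002, 3094, 494) = 2 × 7 × 11 × 13 × 17 × 19 = 646646.
Orbits for period 3094: 646646 / 3094 = 209.

209 orbits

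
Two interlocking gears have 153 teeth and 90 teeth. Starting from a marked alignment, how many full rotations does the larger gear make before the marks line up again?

They are all back at their starting positions together after one LCM of the periods.
153 = 3^2 × 17
90 = 2 × 3^2 × 5
LCM(153, 90) = 2 × 3^2 × 5 × 17 = 1530.
Rotations for period 153: 1530 / 153 = 10.

10 rotations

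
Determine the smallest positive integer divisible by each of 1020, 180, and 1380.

1020 = 2^2 × 3 × 5 × 17
180 = 2^2 × 3^2 × 5
1380 = 2^2 × 3 × 5 × 23
LCM(1020, 180, 1380) = 2^2 × 3^2 × 5 × 17 × 23 = 70380.

70380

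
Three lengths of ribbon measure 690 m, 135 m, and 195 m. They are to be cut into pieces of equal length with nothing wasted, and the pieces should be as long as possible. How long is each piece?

The greatest length dividing all of 690, 135, and 195 is their gcd.
690 = 2 × 3 × 5 × 23
135 = 3^3 × 5
195 = 3 × 5 × 13
gcd(690, 135, 195) = 3 × 5 = 15.

15 m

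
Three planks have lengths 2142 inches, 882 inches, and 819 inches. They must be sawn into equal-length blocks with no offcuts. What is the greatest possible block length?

63 inches

The block length must divide every plank, so the greatest is gcd(2142, 882, 819).
2142 = 2 × 3^2 × 7 × 17
882 = 2 × 3^2 × 7^2
819 = 3^2 × 7 × 13
gcd(2142, 882, 819) = 3^2 × 7 = 63.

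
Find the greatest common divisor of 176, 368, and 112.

16

176 = 2^4 × 11
368 = 2^4 × 23
112 = 2^4 × 7
gcd(176, 368, 112) = 2^4 = 16.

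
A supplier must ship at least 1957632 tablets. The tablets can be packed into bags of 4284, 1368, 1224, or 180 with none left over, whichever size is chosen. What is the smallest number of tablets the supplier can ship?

2441880

The number of tablets must be a common multiple of 4284, 1368, 1224, and 180, so a multiple of their LCM.
4284 = 2^2 × 3^2 × 7 × 17
1368 = 2^3 × 3^2 × 19
1224 = 2^3 × 3^2 × 17
180 = 2^2 × 3^2 × 5
LCM(4284, 1368, 1224, 180) = 2^3 × 3^2 × 5 × 7 × 17 × 19 = 813960.
Smallest multiple of 813960 that is ≥ 1957632: ⌈1957632/813960⌉ × 813960 = 3 × 813960 = 2441880.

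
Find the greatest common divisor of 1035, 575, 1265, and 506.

1035 = 3^2 × 5 × 23
575 = 5^2 × 23
1265 = 5 × 11 × 23
506 = 2 × 11 × 23
gcd(1035, 575, 1265, 506) = 23.

23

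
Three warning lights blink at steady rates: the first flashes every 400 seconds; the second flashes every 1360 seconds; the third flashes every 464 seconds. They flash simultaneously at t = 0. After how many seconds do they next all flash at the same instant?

They coincide at every common multiple of the periods; the first is the LCM.
400 = 2^4 × 5^2
1360 = 2^4 × 5 × 17
464 = 2^4 × 29
LCM(400, 1360, 464) = 2^4 × 5^2 × 17 × 29 = 197200.

197200 seconds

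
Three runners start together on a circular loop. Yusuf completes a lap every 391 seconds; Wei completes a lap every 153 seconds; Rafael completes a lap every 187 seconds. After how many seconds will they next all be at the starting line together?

They coincide at every common multiple of the periods; the first is the LCM.
391 = 17 × 23
153 = 3^2 × 17
187 = 11 × 17
LCM(391, 153, 187) = 3^2 × 11 × 17 × 23 = 38709.

38709 seconds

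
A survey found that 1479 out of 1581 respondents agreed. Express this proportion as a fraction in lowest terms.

29/31

1479 = 3 × 17 × 29
1581 = 3 × 17 × 31
gcd(1479, 1581) = 3 × 17 = 51.
Divide numerator and denominator by 51: 1479/1581 = 29/31.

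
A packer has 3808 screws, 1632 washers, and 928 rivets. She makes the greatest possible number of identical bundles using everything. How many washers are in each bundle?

51

Number of bundles = gcd(3808, 1632, 928).
3808 = 2^5 × 7 × 17
1632 = 2^5 × 3 × 17
928 = 2^5 × 29
gcd(3808, 1632, 928) = 2^5 = 32.
washers per bundle = 1632 / 32 = 51.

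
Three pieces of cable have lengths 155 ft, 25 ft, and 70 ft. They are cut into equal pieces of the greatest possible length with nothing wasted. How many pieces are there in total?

50

Piece length = gcd(155, 25, 70).
155 = 5 × 31
25 = 5^2
70 = 2 × 5 × 7
gcd(155, 25, 70) = 5.
Total pieces = 155/5 + 25/5 + 70/5 = 31 + 5 + 14 = 50.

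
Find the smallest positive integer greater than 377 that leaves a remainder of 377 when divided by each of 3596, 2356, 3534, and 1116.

615293

N − 377 must be a common multiple of 3596, 2356, 3534, and 1116.
3596 = 2^2 × 29 × 31
2356 = 2^2 × 19 × 31
3534 = 2 × 3 × 19 × 31
1116 = 2^2 × 3^2 × 31
LCM(3596, 2356, 3534, 1116) = 2^2 × 3^2 × 19 × 29 × 31 = 614916.
Smallest N > 377 is LCM + 377 = 614916 + 377 = 615293.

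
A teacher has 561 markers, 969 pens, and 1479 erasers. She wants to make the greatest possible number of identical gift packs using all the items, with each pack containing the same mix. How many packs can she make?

The pack count must divide each quantity, so the greatest is gcd(561, 969, 1479).
561 = 3 × 11 × 17
969 = 3 × 17 × 19
1479 = 3 × 17 × 29
gcd(561, 969, 1479) = 3 × 17 = 51.

51 packs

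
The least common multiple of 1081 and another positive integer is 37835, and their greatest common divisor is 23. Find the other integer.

gcd × lcm = product of the two integers, so the other integer is (23 × 37835) / 1081 = 805.

805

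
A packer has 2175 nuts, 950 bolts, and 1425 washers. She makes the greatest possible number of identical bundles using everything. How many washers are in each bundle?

57

Number of bundles = gcd(2175, 950, 1425).
2175 = 3 × 5^2 × 29
950 = 2 × 5^2 × 19
1425 = 3 × 5^2 × 19
gcd(2175, 950, 1425) = 5^2 = 25.
washers per bundle = 1425 / 25 = 57.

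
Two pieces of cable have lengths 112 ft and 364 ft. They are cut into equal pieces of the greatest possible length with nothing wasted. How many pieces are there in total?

Piece length = gcd(112, 364).
112 = 2^4 × 7
364 = 2^2 × 7 × 13
gcd(112, 364) = 2^2 × 7 = 28.
Total pieces = 112/28 + 364/28 = 4 + 13 = 17.

17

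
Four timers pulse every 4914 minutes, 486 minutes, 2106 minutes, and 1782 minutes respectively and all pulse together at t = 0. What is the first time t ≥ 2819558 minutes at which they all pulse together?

2918916 minutes

Joint pulses occur at multiples of LCM(4914, 486, 2106, 1782).
4914 = 2 × 3^3 × 7 × 13
486 = 2 × 3^5
2106 = 2 × 3^4 × 13
1782 = 2 × 3^4 × 11
LCM(4914, 486, 2106, 1782) = 2 × 3^5 × 7 × 11 × 13 = 486486.
Smallest multiple of 486486 that is ≥ 2819558: ⌈2819558/486486⌉ × 486486 = 6 × 486486 = 2918916.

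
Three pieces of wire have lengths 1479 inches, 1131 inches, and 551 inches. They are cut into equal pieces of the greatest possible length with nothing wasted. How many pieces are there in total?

Piece length = gcd(1479, 1131, 551).
1479 = 3 × 17 × 29
1131 = 3 × 13 × 29
551 = 19 × 29
gcd(1479, 1131, 551) = 29.
Total pieces = 1479/29 + 1131/29 + 551/29 = 51 + 39 + 19 = 109.

109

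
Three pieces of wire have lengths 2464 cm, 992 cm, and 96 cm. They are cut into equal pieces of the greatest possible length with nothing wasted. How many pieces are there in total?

Piece length = gcd(2464, 992, 96).
2464 = 2^5 × 7 × 11
992 = 2^5 × 31
96 = 2^5 × 3
gcd(2464, 992, 96) = 2^5 = 32.
Total pieces = 2464/32 + 992/32 + 96/32 = 77 + 31 + 3 = 111.

111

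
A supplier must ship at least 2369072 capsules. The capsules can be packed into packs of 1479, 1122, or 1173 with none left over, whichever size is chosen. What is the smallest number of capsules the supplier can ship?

The number of capsules must be a common multiple of 1479, 1122, and 1173, so a multiple of their LCM.
1479 = 3 × 17 × 29
1122 = 2 × 3 × 11 × 17
1173 = 3 × 17 × 23
LCM(1479, 1122, 1173) = 2 × 3 × 11 × 17 × 23 × 29 = 748374.
Smallest multiple of 748374 that is ≥ 2369072: ⌈2369072/748374⌉ × 748374 = 4 × 748374 = 2993496.

2993496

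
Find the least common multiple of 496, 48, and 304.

496 = 2^4 × 31
48 = 2^4 × 3
304 = 2^4 × 19
LCM(496, 48, 304) = 2^4 × 3 × 19 × 31 = 28272.

28272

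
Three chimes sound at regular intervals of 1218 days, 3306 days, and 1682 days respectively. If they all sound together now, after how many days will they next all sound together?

671118 days

The first simultaneous occurrence is after LCM of the individual periods.
1218 = 2 × 3 × 7 × 29
3306 = 2 × 3 × 19 × 29
1682 = 2 × 29^2
LCM(1218, 3306, 1682) = 2 × 3 × 7 × 19 × 29^2 = 671118.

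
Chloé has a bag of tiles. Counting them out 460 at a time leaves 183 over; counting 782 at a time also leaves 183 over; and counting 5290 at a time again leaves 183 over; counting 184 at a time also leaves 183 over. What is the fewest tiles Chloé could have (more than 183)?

359903

N − 183 must be a common multiple of 460, 782, 5290, and 184.
460 = 2^2 × 5 × 23
782 = 2 × 17 × 23
5290 = 2 × 5 × 23^2
184 = 2^3 × 23
LCM(460, 782, 5290, 184) = 2^3 × 5 × 17 × 23^2 = 359720.
Smallest N > 183 is LCM + 183 = 359720 + 183 = 359903.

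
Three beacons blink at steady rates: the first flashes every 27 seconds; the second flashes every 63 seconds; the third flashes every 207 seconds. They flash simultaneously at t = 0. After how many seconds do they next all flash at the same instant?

They coincide at every common multiple of the periods; the first is the LCM.
27 = 3^3
63 = 3^2 × 7
207 = 3^2 × 23
LCM(27, 63, 207) = 3^3 × 7 × 23 = 4347.

4347 seconds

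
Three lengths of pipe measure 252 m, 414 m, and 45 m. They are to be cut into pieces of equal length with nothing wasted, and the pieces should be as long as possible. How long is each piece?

The greatest length dividing all of 252, 414, and 45 is their gcd.
252 = 2^2 × 3^2 × 7
414 = 2 × 3^2 × 23
45 = 3^2 × 5
gcd(252, 414, 45) = 3^2 = 9.

9 m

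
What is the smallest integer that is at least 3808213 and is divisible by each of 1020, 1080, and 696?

4259520

The integer must be a common multiple of 1020, 1080, and 696, so a multiple of their LCM.
1020 = 2^2 × 3 × 5 × 17
1080 = 2^3 × 3^3 × 5
696 = 2^3 × 3 × 29
LCM(1020, 1080, 696) = 2^3 × 3^3 × 5 × 17 × 29 = 532440.
Smallest multiple of 532440 that is ≥ 3808213: ⌈3808213/532440⌉ × 532440 = 8 × 532440 = 4259520.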